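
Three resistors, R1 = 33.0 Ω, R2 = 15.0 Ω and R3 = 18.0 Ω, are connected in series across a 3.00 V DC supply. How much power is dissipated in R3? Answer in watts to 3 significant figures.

0.0372 W

In a series string the same current flows through every resistor — find that current, then P = I²R for the one we want.
R_total = 33.0 + 15.0 + 18.0 = 66.00 Ω
I = V / R_total = 3.00 / 66.00 = 0.04545 A
P_R3 = I² × R3 = (0.04545)² × 18.0 = 0.03719 W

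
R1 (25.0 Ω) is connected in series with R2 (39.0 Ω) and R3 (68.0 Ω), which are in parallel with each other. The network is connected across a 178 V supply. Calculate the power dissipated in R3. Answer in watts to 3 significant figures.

Reduce the parallel pair to R_p first; the network is then a simple series string.
R_p = (39.0×68.0)/(39.0+68.0) = 24.79 Ω
R_total = 25.0 + 24.79 = 49.79 Ω
I = V / R_total = 178 / 49.79 = 3.575 A
Voltage across the parallel pair: V_p = I × R_p = 3.575 × 24.79 = 88.62 V
With V_p across R3, its power is V_p²/R3.
P_R3 = (88.62)² / 68.0 = 115.5 W

115 W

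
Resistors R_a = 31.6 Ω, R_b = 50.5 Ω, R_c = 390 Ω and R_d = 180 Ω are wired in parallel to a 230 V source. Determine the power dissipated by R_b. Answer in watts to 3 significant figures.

1050 W

The supply voltage appears across each parallel branch — just use P = V²/R_b.
P_R_b = V² / R_b = (230)² / 50.5 Ω = 1048 W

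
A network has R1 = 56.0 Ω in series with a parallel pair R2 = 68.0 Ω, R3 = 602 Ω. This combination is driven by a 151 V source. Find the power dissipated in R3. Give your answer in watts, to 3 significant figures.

Collapse R2‖R3 to a single equivalent, reducing the network to two series elements.
R_p = (68.0×602)/(68.0+602) = 61.10 Ω
R_total = 56.0 + 61.10 = 117.1 Ω
I = V / R_total = 151 / 117.1 = 1.290 A
Voltage across the parallel pair: V_p = I × R_p = 1.290 × 61.10 = 78.79 V
R3 is across V_p, so use P = V²/R for that branch.
P_R3 = (78.79)² / 602 = 10.31 W

10.3 W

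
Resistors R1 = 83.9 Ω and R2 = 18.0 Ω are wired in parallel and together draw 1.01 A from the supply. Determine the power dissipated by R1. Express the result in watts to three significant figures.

2.67 W

Parallel branches share V, not I — compute V via R_eq, then use V²/R for the target branch.
1/R_eq = 1/83.9 + 1/18.0 ⇒ R_eq = 14.82 Ω
V = I_total × R_eq = 1.010 × 14.82 = 14.97 V
P_R1 = V² / R1 = (14.97)² / 83.9 = 2.671 W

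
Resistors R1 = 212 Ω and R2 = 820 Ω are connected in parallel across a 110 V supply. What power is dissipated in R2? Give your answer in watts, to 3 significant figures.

14.8 W

R2 sits directly across the source, so P = V²/R with V = 110 V.
P_R2 = V² / R2 = (110)² / 820 Ω = 14.76 W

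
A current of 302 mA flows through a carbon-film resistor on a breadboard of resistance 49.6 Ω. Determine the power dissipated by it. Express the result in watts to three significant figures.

Knowing I and R, the power is just I²R — no need to find V first.
P = (0.3020 A)² × 49.6 Ω = 4.524 W

4.52 W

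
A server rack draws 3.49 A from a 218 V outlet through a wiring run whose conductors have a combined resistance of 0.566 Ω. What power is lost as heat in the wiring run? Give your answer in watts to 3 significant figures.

6.89 W

Line loss is just I²R for the cable — we know both I and R_line directly.
The wiring run carries the full 3.49 A.
P_line = I² R_line = (3.490)² × 0.566 = 6.894 W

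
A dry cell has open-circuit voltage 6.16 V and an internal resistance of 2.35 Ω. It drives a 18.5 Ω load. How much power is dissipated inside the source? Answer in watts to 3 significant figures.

0.205 W

Internal loss is I²r, with I set by the total series resistance r+R.
I = ε / (r + R) = 6.16 / (2.35 + 18.5) = 0.2954 A
P_int = I² r = (0.2954)² × 2.35 = 0.2051 W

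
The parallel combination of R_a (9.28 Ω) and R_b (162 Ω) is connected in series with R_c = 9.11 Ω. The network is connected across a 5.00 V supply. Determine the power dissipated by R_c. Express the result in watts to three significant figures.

Reduce the parallel combination to a single R_p; the circuit then becomes R_p in series with the remaining resistor.
R_p = (9.28×162)/(9.28+162) = 8.777 Ω
R_total = R_p + 9.11 = 8.777 + 9.11 = 17.89 Ω
I = V / R_total = 5.00 / 17.89 = 0.2795 A
All the supply current flows through R_c; use P = I²R_c.
P_R_c = (0.2795)² × 9.11 = 0.7118 W

0.712 W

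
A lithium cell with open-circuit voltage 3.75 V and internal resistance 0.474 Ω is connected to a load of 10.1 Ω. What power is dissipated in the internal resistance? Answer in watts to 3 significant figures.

Internal loss is I²r, with I set by the total series resistance r+R.
I = ε / (r + R) = 3.75 / (0.474 + 10.1) = 0.3546 A
P_int = I² r = (0.3546)² × 0.474 = 0.05962 W

0.0596 W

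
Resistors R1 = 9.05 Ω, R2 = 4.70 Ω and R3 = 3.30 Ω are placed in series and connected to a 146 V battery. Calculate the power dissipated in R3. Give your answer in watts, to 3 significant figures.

The current is common to all series resistors; compute it, then apply P = I²R for the target.
R_total = 9.05 + 4.70 + 3.30 = 17.05 Ω
I = V / R_total = 146 / 17.05 = 8.563 A
P_R3 = I² × R3 = (8.563)² × 3.30 = 242.0 W

242 W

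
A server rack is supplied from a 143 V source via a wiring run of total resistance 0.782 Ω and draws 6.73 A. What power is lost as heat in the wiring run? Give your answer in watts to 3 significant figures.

35.4 W

Line loss is just I²R for the cable — we know both I and R_line directly.
The wiring run carries the full 6.73 A.
P_line = I² R_line = (6.730)² × 0.782 = 35.42 W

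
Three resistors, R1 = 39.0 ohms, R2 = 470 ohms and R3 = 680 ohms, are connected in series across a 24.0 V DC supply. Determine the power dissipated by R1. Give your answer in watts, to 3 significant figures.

0.0159 W

Since the resistors are in series they all carry the loop current I = V/R_total; the power in any one is I²R.
R_total = 39.0 + 470 + 680 = 1189 Ω
I = V / R_total = 24.0 / 1189 = 0.02019 A
P_R1 = I² × R1 = (0.02019)² × 39.0 = 0.01589 W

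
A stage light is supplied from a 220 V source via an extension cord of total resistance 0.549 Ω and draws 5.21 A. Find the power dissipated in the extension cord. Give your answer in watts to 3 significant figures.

14.9 W

Only the current and the line resistance are needed for the I²R loss.
The extension cord carries the full 5.21 A.
P_line = I² R_line = (5.210)² × 0.549 = 14.90 W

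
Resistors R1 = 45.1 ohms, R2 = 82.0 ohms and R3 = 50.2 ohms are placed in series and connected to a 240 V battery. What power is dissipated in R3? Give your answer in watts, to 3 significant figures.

92.0 W

Series elements share the same current, so find I first, then use P = I²R.
R_total = 45.1 + 82.0 + 50.2 = 177.3 Ω
I = V / R_total = 240 / 177.3 = 1.354 A
P_R3 = I² × R3 = (1.354)² × 50.2 = 91.98 W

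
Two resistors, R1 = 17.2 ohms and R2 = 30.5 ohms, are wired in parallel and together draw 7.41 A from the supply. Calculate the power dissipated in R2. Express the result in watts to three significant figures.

218 W

The branches share the same voltage, but only the total current is given — find V from the equivalent resistance first.
1/R_eq = 1/17.2 + 1/30.5 ⇒ R_eq = 11.00 Ω
V = I_total × R_eq = 7.410 × 11.00 = 81.49 V
P_R2 = V² / R2 = (81.49)² / 30.5 = 217.7 W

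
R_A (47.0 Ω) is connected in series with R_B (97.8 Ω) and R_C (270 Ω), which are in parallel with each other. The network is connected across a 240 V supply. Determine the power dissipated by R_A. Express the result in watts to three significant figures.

Collapse R_B‖R_C to a single equivalent, reducing the network to two series elements.
R_p = (97.8×270)/(97.8+270) = 71.79 Ω
R_total = 47.0 + 71.79 = 118.8 Ω
I = V / R_total = 240 / 118.8 = 2.020 A
All the current flows through R_A; use P = I²R.
P_R_A = (2.020)² × 47.0 = 191.8 W

192 W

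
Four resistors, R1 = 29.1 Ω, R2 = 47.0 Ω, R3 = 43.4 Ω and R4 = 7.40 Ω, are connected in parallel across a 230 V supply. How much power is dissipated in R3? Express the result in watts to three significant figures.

1220 W

Every branch has 230 V across it, so for R3 the power is simply V²/R.
P_R3 = V² / R3 = (230)² / 43.4 Ω = 1219 W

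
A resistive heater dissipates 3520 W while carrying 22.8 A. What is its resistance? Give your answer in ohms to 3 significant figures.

6.77 Ω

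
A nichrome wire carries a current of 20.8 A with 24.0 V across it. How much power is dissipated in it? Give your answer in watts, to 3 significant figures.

Since both terminal voltage and current are stated, P = V I gives the power in one step.
P = 24.0 V × 20.80 A = 499.2 W

499 W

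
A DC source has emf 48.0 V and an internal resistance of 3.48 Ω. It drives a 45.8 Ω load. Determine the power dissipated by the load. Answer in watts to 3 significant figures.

43.5 W

The internal resistance and the load are in series, so the same I flows through both; get I from ε/(r+R), then I²R for the load.
I = ε / (r + R) = 48.0 / (3.48 + 45.8) = 0.9740 A
P_load = I² R = (0.9740)² × 45.8 = 43.45 W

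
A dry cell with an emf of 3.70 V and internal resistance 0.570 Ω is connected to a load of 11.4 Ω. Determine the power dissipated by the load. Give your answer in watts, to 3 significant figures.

The internal resistance and the load are in series, so the same I flows through both; get I from ε/(r+R), then I²R for the load.
I = ε / (r + R) = 3.70 / (0.570 + 11.4) = 0.3091 A
P_load = I² R = (0.3091)² × 11.4 = 1.089 W

1.09 W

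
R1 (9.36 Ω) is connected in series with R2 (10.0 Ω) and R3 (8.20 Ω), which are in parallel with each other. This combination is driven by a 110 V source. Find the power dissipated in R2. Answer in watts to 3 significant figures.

Replace R2 and R3 with their parallel equivalent so the circuit becomes R1 in series with R_p.
R_p = (10.0×8.20)/(10.0+8.20) = 4.505 Ω
R_total = 9.36 + 4.505 = 13.87 Ω
I = V / R_total = 110 / 13.87 = 7.933 A
Voltage across the parallel pair: V_p = I × R_p = 7.933 × 4.505 = 35.74 V
R2 sees V_p directly, so P = V_p² / R2.
P_R2 = (35.74)² / 10.0 = 127.8 W

128 W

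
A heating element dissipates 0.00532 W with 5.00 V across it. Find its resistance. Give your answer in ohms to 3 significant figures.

4700 Ω

Rearranging the power relation for the two known quantities gives R = V² / P.
R = (5.00)² / 0.00532 = 4699 Ω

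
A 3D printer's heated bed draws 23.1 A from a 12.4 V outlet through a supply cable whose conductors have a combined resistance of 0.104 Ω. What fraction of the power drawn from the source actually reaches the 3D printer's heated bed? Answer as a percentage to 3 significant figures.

The supply cable carries the full 23.1 A.
P_line = I² R_line = (23.10)² × 0.104 = 55.50 W
P_source = V I = 12.4 × 23.10 = 286.4 W; P_load = 230.9 W
η = P_load / P_source = 230.9 / 286.4 = 0.8063

80.6 %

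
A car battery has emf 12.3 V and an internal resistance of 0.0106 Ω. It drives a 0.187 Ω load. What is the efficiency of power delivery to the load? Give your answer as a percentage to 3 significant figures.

Both r and R carry the same current, so the power split is just the resistance split: η = R/(R+r).
η = R / (R + r) = 0.187 / (0.187 + 0.0106) = 0.9464

94.6 %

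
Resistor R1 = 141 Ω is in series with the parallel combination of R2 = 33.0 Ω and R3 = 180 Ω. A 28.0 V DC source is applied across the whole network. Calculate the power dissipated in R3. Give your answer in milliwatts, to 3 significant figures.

119 mW

Replace R2 and R3 with their parallel equivalent so the circuit becomes R1 in series with R_p.
R_p = (33.0×180)/(33.0+180) = 27.89 Ω
R_total = 141 + 27.89 = 168.9 Ω
I = V / R_total = 28.0 / 168.9 = 0.1658 A
Voltage across the parallel pair: V_p = I × R_p = 0.1658 × 27.89 = 4.623 V
R3 sees V_p directly, so P = V_p² / R3.
P_R3 = (4.623)² / 180 = 0.1188 W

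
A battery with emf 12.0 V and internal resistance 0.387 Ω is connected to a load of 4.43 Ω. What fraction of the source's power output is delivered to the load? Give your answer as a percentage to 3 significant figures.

92.0 %

Both r and R carry the same current, so the power split is just the resistance split: η = R/(R+r).
η = R / (R + r) = 4.43 / (4.43 + 0.387) = 0.9197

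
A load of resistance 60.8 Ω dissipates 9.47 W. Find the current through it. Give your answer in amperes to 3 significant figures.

0.395 A

The two known quantities fix the third via I = √(P / R).
I = √(9.47 / 60.8) = 0.3947 A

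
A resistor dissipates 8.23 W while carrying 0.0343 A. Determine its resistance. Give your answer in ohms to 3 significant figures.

7000 Ω

Inverting the appropriate power form: R = P / I².
R = 8.23 / (0.03430)² = 6995 Ω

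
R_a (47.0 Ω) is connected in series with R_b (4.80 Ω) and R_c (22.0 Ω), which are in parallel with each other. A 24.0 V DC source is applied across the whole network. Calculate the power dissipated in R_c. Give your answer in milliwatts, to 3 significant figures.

Replace R_b and R_c with their parallel equivalent so the circuit becomes R_a in series with R_p.
R_p = (4.80×22.0)/(4.80+22.0) = 3.940 Ω
R_total = 47.0 + 3.940 = 50.94 Ω
I = V / R_total = 24.0 / 50.94 = 0.4711 A
Voltage across the parallel pair: V_p = I × R_p = 0.4711 × 3.940 = 1.856 V
With V_p across R_c, its power is V_p²/R_c.
P_R_c = (1.856)² / 22.0 = 0.1567 W

157 mW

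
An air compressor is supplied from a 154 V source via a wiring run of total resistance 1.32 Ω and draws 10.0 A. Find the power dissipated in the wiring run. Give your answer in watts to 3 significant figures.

132 W

Line loss is just I²R for the cable — we know both I and R_line directly.
The wiring run carries the full 10.0 A.
P_line = I² R_line = (10.00)² × 1.32 = 132.0 W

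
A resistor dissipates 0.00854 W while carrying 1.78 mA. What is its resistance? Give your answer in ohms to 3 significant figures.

Rearranging the power relation for the two known quantities gives R = P / I².
R = 0.00854 / (0.001780)² = 2695 Ω

2700 Ω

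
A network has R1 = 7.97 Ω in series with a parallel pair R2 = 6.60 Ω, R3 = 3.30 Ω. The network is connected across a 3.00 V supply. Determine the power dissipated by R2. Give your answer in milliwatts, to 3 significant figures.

Reduce the parallel pair to R_p first; the network is then a simple series string.
R_p = (6.60×3.30)/(6.60+3.30) = 2.200 Ω
R_total = 7.97 + 2.200 = 10.17 Ω
I = V / R_total = 3.00 / 10.17 = 0.2950 A
Voltage across the parallel pair: V_p = I × R_p = 0.2950 × 2.200 = 0.6490 V
R2 sees V_p directly, so P = V_p² / R2.
P_R2 = (0.6490)² / 6.60 = 0.06381 W

63.8 mW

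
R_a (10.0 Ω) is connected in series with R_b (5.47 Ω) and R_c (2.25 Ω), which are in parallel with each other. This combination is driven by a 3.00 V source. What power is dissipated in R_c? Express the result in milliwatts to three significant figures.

75.6 mW

Collapse R_b‖R_c to a single equivalent, reducing the network to two series elements.
R_p = (5.47×2.25)/(5.47+2.25) = 1.594 Ω
R_total = 10.0 + 1.594 = 11.59 Ω
I = V / R_total = 3.00 / 11.59 = 0.2587 A
Voltage across the parallel pair: V_p = I × R_p = 0.2587 × 1.594 = 0.4125 V
With V_p across R_c, its power is V_p²/R_c.
P_R_c = (0.4125)² / 2.25 = 0.07563 W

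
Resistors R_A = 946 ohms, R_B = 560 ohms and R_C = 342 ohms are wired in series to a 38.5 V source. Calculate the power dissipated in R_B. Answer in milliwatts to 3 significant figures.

243 mW

In a series string the same current flows through every resistor — find that current, then P = I²R for the one we want.
R_total = 946 + 560 + 342 = 1848 Ω
I = V / R_total = 38.5 / 1848 = 0.02083 A
P_R_B = I² × R_B = (0.02083)² × 560 = 0.2431 W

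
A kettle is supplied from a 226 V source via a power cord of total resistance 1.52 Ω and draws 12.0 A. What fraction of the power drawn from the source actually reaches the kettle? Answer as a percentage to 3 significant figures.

The power cord carries the full 12.0 A.
P_line = I² R_line = (12.00)² × 1.52 = 218.9 W
P_source = V I = 226 × 12.00 = 2712 W; P_load = 2493 W
η = P_load / P_source = 2493 / 2712 = 0.9193

91.9 %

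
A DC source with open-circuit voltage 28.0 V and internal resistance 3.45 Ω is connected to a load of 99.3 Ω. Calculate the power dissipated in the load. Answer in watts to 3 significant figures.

Load and internal resistance form a series loop — compute the loop current, then the load power via I²R.
I = ε / (r + R) = 28.0 / (3.45 + 99.3) = 0.2725 A
P_load = I² R = (0.2725)² × 99.3 = 7.374 W

7.37 W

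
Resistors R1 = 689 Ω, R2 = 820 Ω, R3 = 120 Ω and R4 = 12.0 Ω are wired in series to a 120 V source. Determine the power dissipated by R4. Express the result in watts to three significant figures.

0.0642 W

Series elements share the same current, so find I first, then use P = I²R.
R_total = 689 + 820 + 120 + 12.0 = 1641 Ω
I = V / R_total = 120 / 1641 = 0.07313 A
P_R4 = I² × R4 = (0.07313)² × 12.0 = 0.06417 W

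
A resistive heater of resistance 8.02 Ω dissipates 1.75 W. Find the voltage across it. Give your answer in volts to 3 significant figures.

3.75 V

Inverting the appropriate power form: V = √(P R).
V = √(1.75 × 8.02) = 3.746 V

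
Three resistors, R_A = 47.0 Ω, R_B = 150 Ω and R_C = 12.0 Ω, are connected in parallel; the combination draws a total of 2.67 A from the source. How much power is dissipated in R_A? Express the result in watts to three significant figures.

Parallel branches share V, not I — compute V via R_eq, then use V²/R for the target branch.
1/R_eq = 1/47.0 + 1/150 + 1/12.0 ⇒ R_eq = 8.987 Ω
V = I_total × R_eq = 2.670 × 8.987 = 23.99 V
P_R_A = V² / R_A = (23.99)² / 47.0 = 12.25 W

12.2 W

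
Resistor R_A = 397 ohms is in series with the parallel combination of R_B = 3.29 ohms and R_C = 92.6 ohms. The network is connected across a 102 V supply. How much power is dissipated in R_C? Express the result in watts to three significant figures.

First combine the parallel branches into one equivalent R_p, then R_A + R_p is a series pair.
R_p = (3.29×92.6)/(3.29+92.6) = 3.177 Ω
R_total = 397 + 3.177 = 400.2 Ω
I = V / R_total = 102 / 400.2 = 0.2549 A
Voltage across the parallel pair: V_p = I × R_p = 0.2549 × 3.177 = 0.8098 V
With V_p across R_C, its power is V_p²/R_C.
P_R_C = (0.8098)² / 92.6 = 0.007082 W

0.00708 W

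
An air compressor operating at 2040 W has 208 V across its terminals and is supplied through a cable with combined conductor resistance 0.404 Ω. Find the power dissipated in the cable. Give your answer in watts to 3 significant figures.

Only the current and the line resistance are needed for the I²R loss.
I = P / V = 2040 / 208 = 9.808 A through the cable.
P_line = I² R_line = (9.808)² × 0.404 = 38.86 W

38.9 W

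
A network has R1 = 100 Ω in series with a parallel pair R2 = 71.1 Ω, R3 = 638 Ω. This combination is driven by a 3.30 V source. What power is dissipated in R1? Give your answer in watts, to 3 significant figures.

0.0405 W

Reduce the parallel pair to R_p first; the network is then a simple series string.
R_p = (71.1×638)/(71.1+638) = 63.97 Ω
R_total = 100 + 63.97 = 164.0 Ω
I = V / R_total = 3.30 / 164.0 = 0.02013 A
R1 carries the full series current, so P = I²R.
P_R1 = (0.02013)² × 100 = 0.04050 W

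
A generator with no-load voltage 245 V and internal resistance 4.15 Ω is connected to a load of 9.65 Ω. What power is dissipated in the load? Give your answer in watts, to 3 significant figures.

3040 W

Load and internal resistance form a series loop — compute the loop current, then the load power via I²R.
I = ε / (r + R) = 245 / (4.15 + 9.65) = 17.75 A
P_load = I² R = (17.75)² × 9.65 = 3042 W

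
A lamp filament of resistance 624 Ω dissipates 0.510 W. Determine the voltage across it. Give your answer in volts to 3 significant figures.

Rearranging the power relation for the two known quantities gives V = √(P R).
V = √(0.510 × 624) = 17.84 V

17.8 V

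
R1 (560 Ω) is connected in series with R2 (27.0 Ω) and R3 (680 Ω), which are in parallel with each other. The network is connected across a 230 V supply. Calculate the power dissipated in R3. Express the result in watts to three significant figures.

Collapse R2‖R3 to a single equivalent, reducing the network to two series elements.
R_p = (27.0×680)/(27.0+680) = 25.97 Ω
R_total = 560 + 25.97 = 586.0 Ω
I = V / R_total = 230 / 586.0 = 0.3925 A
Voltage across the parallel pair: V_p = I × R_p = 0.3925 × 25.97 = 10.19 V
R3 sees V_p directly, so P = V_p² / R3.
P_R3 = (10.19)² / 680 = 0.1528 W

0.153 W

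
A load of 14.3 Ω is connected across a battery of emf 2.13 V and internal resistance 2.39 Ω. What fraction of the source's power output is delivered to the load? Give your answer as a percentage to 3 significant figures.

85.7 %

η = P_load/(P_load+P_int) = I²R/(I²R+I²r) = R/(R+r) — the I² cancels for series elements.
η = R / (R + r) = 14.3 / (14.3 + 2.39) = 0.8568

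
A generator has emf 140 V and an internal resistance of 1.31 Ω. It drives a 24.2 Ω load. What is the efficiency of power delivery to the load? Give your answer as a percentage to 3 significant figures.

94.9 %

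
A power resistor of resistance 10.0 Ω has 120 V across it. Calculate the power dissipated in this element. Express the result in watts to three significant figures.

V and R are stated; P = V²/R avoids computing the current.
P = (120 V)² / 10.0 Ω = 1440 W

1440 W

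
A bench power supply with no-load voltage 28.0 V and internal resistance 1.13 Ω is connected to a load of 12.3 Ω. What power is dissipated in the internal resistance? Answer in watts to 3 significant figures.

4.91 W

The internal resistance carries the same current as the load; P_int = I²r.
I = ε / (r + R) = 28.0 / (1.13 + 12.3) = 2.085 A
P_int = I² r = (2.085)² × 1.13 = 4.912 W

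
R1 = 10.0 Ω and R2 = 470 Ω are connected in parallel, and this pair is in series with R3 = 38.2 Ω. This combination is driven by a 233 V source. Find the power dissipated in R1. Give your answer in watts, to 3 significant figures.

Collapse the R1‖R2 pair into one equivalent R_p; then R_p and R3 form a series string.
R_p = (10.0×470)/(10.0+470) = 9.792 Ω
R_total = R_p + 38.2 = 9.792 + 38.2 = 47.99 Ω
I = V / R_total = 233 / 47.99 = 4.855 A
Voltage across the parallel pair: V_p = I × R_p = 4.855 × 9.792 = 47.54 V
R1 sits across V_p; its power is V_p²/R.
P_R1 = (47.54)² / 10.0 = 226.0 W

226 W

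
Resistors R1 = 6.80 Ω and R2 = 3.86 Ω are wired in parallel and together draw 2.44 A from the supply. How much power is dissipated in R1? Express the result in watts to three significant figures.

Parallel branches share V, not I — compute V via R_eq, then use V²/R for the target branch.
1/R_eq = 1/6.80 + 1/3.86 ⇒ R_eq = 2.462 Ω
V = I_total × R_eq = 2.440 × 2.462 = 6.008 V
P_R1 = V² / R1 = (6.008)² / 6.80 = 5.308 W

5.31 W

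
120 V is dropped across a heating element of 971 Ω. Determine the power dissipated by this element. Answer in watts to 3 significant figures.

With V across and R both known, P = V²/R gives the dissipation directly.
P = (120 V)² / 971 Ω = 14.83 W

14.8 W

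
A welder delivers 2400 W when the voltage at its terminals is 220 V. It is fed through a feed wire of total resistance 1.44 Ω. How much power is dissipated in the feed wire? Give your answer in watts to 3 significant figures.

171 W

The feed wire and load are in series, so the same current flows in both; the loss is I²R_line.
I = P / V = 2400 / 220 = 10.91 A through the feed wire.
P_line = I² R_line = (10.91)² × 1.44 = 171.4 W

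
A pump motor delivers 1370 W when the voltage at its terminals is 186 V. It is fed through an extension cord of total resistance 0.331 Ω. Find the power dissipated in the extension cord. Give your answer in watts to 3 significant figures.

18.0 W

The extension cord and load are in series, so the same current flows in both; the loss is I²R_line.
I = P / V = 1370 / 186 = 7.366 A through the extension cord.
P_line = I² R_line = (7.366)² × 0.331 = 17.96 W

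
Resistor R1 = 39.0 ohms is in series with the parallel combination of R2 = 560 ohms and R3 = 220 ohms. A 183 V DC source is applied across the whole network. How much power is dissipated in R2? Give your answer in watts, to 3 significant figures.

First combine the parallel branches into one equivalent R_p, then R1 + R_p is a series pair.
R_p = (560×220)/(560+220) = 157.9 Ω
R_total = 39.0 + 157.9 = 196.9 Ω
I = V / R_total = 183 / 196.9 = 0.9292 A
Voltage across the parallel pair: V_p = I × R_p = 0.9292 × 157.9 = 146.8 V
R2 is across V_p, so use P = V²/R for that branch.
P_R2 = (146.8)² / 560 = 38.46 W

38.5 W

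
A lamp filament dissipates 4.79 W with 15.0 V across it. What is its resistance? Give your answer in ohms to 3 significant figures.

47.0 Ω

The two known quantities fix the third via R = V² / P.
R = (15.0)² / 4.79 = 46.97 Ω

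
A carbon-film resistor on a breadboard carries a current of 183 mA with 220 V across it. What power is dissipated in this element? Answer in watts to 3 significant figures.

Both the voltage across and the current through the element are known, so P = V I applies directly.
P = 220 V × 0.1830 A = 40.26 W

40.3 W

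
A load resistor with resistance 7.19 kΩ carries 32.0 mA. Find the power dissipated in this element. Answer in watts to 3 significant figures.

7.36 W

The current through and the resistance of the element are both given; use P = I²R.
P = (0.03200 A)² × 7190 Ω = 7.363 W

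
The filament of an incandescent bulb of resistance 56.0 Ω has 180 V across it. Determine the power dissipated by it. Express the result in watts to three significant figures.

579 W

V and R are stated; P = V²/R avoids computing the current.
P = (180 V)² / 56.0 Ω = 578.6 W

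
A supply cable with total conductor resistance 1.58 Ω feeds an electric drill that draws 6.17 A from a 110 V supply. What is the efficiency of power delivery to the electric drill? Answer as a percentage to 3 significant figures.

The supply cable carries the full 6.17 A.
P_line = I² R_line = (6.170)² × 1.58 = 60.15 W
P_source = V I = 110 × 6.170 = 678.7 W; P_load = 618.6 W
η = P_load / P_source = 618.6 / 678.7 = 0.9114

91.1 %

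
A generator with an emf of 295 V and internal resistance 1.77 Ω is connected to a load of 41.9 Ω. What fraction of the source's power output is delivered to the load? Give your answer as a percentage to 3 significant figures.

95.9 %

Both r and R carry the same current, so the power split is just the resistance split: η = R/(R+r).
η = R / (R + r) = 41.9 / (41.9 + 1.77) = 0.9595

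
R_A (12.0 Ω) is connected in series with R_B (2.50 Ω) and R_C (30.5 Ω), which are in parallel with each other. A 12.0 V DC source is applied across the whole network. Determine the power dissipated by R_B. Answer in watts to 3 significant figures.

Replace R_B and R_C with their parallel equivalent so the circuit becomes R_A in series with R_p.
R_p = (2.50×30.5)/(2.50+30.5) = 2.311 Ω
R_total = 12.0 + 2.311 = 14.31 Ω
I = V / R_total = 12.0 / 14.31 = 0.8385 A
Voltage across the parallel pair: V_p = I × R_p = 0.8385 × 2.311 = 1.938 V
With V_p across R_B, its power is V_p²/R_B.
P_R_B = (1.938)² / 2.50 = 1.502 W

1.50 W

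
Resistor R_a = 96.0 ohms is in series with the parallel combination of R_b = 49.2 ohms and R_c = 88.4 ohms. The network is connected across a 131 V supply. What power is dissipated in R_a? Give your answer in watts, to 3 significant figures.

Collapse R_b‖R_c to a single equivalent, reducing the network to two series elements.
R_p = (49.2×88.4)/(49.2+88.4) = 31.61 Ω
R_total = 96.0 + 31.61 = 127.6 Ω
I = V / R_total = 131 / 127.6 = 1.027 A
All the current flows through R_a; use P = I²R.
P_R_a = (1.027)² × 96.0 = 101.2 W

101 W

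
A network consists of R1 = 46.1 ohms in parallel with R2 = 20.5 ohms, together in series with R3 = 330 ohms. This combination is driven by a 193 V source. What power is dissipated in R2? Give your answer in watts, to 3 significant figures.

3.09 W

Combine R1 and R2 into their parallel equivalent first, reducing the network to two series resistors.
R_p = (46.1×20.5)/(46.1+20.5) = 14.19 Ω
R_total = R_p + 330 = 14.19 + 330 = 344.2 Ω
I = V / R_total = 193 / 344.2 = 0.5607 A
Voltage across the parallel pair: V_p = I × R_p = 0.5607 × 14.19 = 7.957 V
Use P = V²/R for R2 with V = V_p.
P_R2 = (7.957)² / 20.5 = 3.088 W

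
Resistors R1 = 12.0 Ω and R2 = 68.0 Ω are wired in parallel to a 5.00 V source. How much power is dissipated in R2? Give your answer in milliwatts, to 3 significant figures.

368 mW

Parallel branches share the same voltage; P = V²/R gives the branch power in one step.
P_R2 = V² / R2 = (5.00)² / 68.0 Ω = 0.3676 W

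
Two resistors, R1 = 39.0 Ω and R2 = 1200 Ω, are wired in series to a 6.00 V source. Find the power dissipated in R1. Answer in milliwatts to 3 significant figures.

In a series string the same current flows through every resistor — find that current, then P = I²R for the one we want.
R_total = 39.0 + 1200 = 1239 Ω
I = V / R_total = 6.00 / 1239 = 0.004843 A
P_R1 = I² × R1 = (0.004843)² × 39.0 = 0.0009146 W

0.915 mW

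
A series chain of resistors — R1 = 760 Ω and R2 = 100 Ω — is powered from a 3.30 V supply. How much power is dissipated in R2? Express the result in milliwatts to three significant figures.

Every series element carries the same I. Get I from the total resistance, then P = I² × R2.
R_total = 760 + 100 = 860.0 Ω
I = V / R_total = 3.30 / 860.0 = 0.003837 A
P_R2 = I² × R2 = (0.003837)² × 100 = 0.001472 W

1.47 mW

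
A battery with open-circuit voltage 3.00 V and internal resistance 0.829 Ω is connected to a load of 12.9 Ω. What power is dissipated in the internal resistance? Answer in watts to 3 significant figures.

r is in series with the load, so it carries the full circuit current — the loss in it is I²r.
I = ε / (r + R) = 3.00 / (0.829 + 12.9) = 0.2185 A
P_int = I² r = (0.2185)² × 0.829 = 0.03958 W

0.0396 W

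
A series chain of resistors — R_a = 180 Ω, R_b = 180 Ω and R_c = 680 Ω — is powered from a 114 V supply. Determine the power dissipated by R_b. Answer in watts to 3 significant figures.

Every series element carries the same I. Get I from the total resistance, then P = I² × R_b.
R_total = 180 + 180 + 680 = 1040 Ω
I = V / R_total = 114 / 1040 = 0.1096 A
P_R_b = I² × R_b = (0.1096)² × 180 = 2.163 W

2.16 W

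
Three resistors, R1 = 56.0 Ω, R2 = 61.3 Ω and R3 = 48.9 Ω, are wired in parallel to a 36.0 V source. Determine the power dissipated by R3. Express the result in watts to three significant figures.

Parallel branches share the same voltage; P = V²/R gives the branch power in one step.
P_R3 = V² / R3 = (36.0)² / 48.9 Ω = 26.50 W

26.5 W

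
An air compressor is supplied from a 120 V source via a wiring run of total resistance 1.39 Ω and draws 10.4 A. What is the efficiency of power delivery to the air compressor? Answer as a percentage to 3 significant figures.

88.0 %

The wiring run carries the full 10.4 A.
P_line = I² R_line = (10.40)² × 1.39 = 150.3 W
P_source = V I = 120 × 10.40 = 1248 W; P_load = 1098 W
η = P_load / P_source = 1098 / 1248 = 0.8795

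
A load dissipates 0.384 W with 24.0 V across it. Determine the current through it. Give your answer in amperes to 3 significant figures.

0.0160 A

Rearranging the power relation for the two known quantities gives I = P / V.
I = 0.384 / 24.0 = 0.01600 A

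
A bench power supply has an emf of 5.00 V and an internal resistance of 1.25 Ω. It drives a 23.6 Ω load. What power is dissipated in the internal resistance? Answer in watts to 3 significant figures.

0.0506 W

The internal resistance carries the same current as the load; P_int = I²r.
I = ε / (r + R) = 5.00 / (1.25 + 23.6) = 0.2012 A
P_int = I² r = (0.2012)² × 1.25 = 0.05061 W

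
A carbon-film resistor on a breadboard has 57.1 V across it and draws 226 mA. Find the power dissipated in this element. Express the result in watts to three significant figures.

12.9 W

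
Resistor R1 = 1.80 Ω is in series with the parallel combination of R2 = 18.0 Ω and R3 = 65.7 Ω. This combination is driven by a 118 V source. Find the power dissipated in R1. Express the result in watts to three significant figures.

Reduce the parallel pair to R_p first; the network is then a simple series string.
R_p = (18.0×65.7)/(18.0+65.7) = 14.13 Ω
R_total = 1.80 + 14.13 = 15.93 Ω
I = V / R_total = 118 / 15.93 = 7.408 A
R1 carries the full series current, so P = I²R.
P_R1 = (7.408)² × 1.80 = 98.78 W

98.8 W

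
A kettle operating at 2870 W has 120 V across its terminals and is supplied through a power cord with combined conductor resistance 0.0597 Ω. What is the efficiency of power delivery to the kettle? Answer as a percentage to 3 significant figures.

I = P / V = 2870 / 120 = 23.92 A through the power cord.
P_line = I² R_line = (23.92)² × 0.0597 = 34.15 W
P_source = P_load + P_line = 2870 + 34.15 = 2904 W
η = P_load / P_source = 2870 / 2904 = 0.9882

98.8 %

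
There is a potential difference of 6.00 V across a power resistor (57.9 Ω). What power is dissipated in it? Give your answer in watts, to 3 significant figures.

0.622 W

We know the drop across the element and its resistance — P = V²/R, one step.
P = (6.00 V)² / 57.9 Ω = 0.6218 W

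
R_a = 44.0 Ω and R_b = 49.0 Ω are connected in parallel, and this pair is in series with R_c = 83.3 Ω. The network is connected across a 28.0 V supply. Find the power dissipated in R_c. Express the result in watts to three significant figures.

First find R_p for the parallel pair, then treat R_p + R_c as a series loop.
R_p = (44.0×49.0)/(44.0+49.0) = 23.18 Ω
R_total = R_p + 83.3 = 23.18 + 83.3 = 106.5 Ω
I = V / R_total = 28.0 / 106.5 = 0.2630 A
R_c is the series element, so its power is I²R.
P_R_c = (0.2630)² × 83.3 = 5.760 W

5.76 W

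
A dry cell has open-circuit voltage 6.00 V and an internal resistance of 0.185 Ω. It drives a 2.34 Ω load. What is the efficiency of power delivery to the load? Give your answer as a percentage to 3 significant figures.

92.7 %

η = P_load/(P_load+P_int) = I²R/(I²R+I²r) = R/(R+r) — the I² cancels for series elements.
η = R / (R + r) = 2.34 / (2.34 + 0.185) = 0.9267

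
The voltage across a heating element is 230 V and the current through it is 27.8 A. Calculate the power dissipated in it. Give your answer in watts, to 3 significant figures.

6390 W

V and I are known directly — P = V I, no intermediate step needed.
P = 230 V × 27.80 A = 6394 W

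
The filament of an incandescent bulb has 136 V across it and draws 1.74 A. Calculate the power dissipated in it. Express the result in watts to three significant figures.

237 W

V and I are known directly — P = V I, no intermediate step needed.
P = 136 V × 1.740 A = 236.6 W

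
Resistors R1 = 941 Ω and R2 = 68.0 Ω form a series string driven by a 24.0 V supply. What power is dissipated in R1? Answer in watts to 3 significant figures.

0.532 W

Every series element carries the same I. Get I from the total resistance, then P = I² × R1.
R_total = 941 + 68.0 = 1009 Ω
I = V / R_total = 24.0 / 1009 = 0.02379 A
P_R1 = I² × R1 = (0.02379)² × 941 = 0.5324 W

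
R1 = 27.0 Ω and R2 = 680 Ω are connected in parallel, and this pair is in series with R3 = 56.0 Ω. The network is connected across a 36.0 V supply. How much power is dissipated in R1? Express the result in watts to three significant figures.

4.82 W

Reduce the parallel combination to a single R_p; the circuit then becomes R_p in series with the remaining resistor.
R_p = (27.0×680)/(27.0+680) = 25.97 Ω
R_total = R_p + 56.0 = 25.97 + 56.0 = 81.97 Ω
I = V / R_total = 36.0 / 81.97 = 0.4392 A
Voltage across the parallel pair: V_p = I × R_p = 0.4392 × 25.97 = 11.41 V
R1 sits across V_p; its power is V_p²/R.
P_R1 = (11.41)² / 27.0 = 4.818 W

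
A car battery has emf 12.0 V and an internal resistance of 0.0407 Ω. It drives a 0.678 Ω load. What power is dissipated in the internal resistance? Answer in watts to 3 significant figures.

Internal loss is I²r, with I set by the total series resistance r+R.
I = ε / (r + R) = 12.0 / (0.0407 + 0.678) = 16.70 A
P_int = I² r = (16.70)² × 0.0407 = 11.35 W

11.3 W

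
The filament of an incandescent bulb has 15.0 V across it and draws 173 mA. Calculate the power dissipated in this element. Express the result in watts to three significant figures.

Both the voltage across and the current through the element are known, so P = V I applies directly.
P = 15.0 V × 0.1730 A = 2.595 W

2.60 W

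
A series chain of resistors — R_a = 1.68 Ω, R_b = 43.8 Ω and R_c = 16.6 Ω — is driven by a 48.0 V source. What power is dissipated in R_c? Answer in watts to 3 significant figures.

Every series element carries the same I. Get I from the total resistance, then P = I² × R_c.
R_total = 1.68 + 43.8 + 16.6 = 62.08 Ω
I = V / R_total = 48.0 / 62.08 = 0.7732 A
P_R_c = I² × R_c = (0.7732)² × 16.6 = 9.924 W

9.92 W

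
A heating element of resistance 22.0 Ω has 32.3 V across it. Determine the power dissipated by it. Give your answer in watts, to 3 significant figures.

47.4 W

With V across and R both known, P = V²/R gives the dissipation directly.
P = (32.3 V)² / 22.0 Ω = 47.42 W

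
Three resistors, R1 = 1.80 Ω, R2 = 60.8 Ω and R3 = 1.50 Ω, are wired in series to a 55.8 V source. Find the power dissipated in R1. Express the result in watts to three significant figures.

1.36 W

Series elements share the same current, so find I first, then use P = I²R.
R_total = 1.80 + 60.8 + 1.50 = 64.10 Ω
I = V / R_total = 55.8 / 64.10 = 0.8705 A
P_R1 = I² × R1 = (0.8705)² × 1.80 = 1.364 W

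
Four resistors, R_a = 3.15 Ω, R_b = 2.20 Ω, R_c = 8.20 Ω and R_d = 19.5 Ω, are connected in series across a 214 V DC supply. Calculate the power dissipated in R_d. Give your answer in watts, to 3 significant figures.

In a series string the same current flows through every resistor — find that current, then P = I²R for the one we want.
R_total = 3.15 + 2.20 + 8.20 + 19.5 = 33.05 Ω
I = V / R_total = 214 / 33.05 = 6.475 A
P_R_d = I² × R_d = (6.475)² × 19.5 = 817.6 W

818 W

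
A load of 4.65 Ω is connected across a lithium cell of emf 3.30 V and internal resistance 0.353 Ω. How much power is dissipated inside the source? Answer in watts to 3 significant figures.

0.154 W

r is in series with the load, so it carries the full circuit current — the loss in it is I²r.
I = ε / (r + R) = 3.30 / (0.353 + 4.65) = 0.6596 A
P_int = I² r = (0.6596)² × 0.353 = 0.1536 W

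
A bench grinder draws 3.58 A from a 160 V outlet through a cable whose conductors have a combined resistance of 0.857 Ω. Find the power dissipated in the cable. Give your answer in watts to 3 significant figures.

Line loss is just I²R for the cable — we know both I and R_line directly.
The cable carries the full 3.58 A.
P_line = I² R_line = (3.580)² × 0.857 = 10.98 W

11.0 W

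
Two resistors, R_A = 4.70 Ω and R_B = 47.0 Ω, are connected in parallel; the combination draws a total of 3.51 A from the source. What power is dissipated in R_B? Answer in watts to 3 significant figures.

Parallel branches share V, not I — compute V via R_eq, then use V²/R for the target branch.
1/R_eq = 1/4.70 + 1/47.0 ⇒ R_eq = 4.273 Ω
V = I_total × R_eq = 3.510 × 4.273 = 15.00 V
P_R_B = V² / R_B = (15.00)² / 47.0 = 4.785 W

4.79 W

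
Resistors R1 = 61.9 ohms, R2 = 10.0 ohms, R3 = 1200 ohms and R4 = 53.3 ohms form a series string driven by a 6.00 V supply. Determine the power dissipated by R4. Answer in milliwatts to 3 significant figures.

1.09 mW

The current is common to all series resistors; compute it, then apply P = I²R for the target.
R_total = 61.9 + 10.0 + 1200 + 53.3 = 1325 Ω
I = V / R_total = 6.00 / 1325 = 0.004528 A
P_R4 = I² × R4 = (0.004528)² × 53.3 = 0.001093 W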